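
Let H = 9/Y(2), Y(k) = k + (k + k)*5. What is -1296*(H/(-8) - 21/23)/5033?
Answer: 316143/1273349 ≈ 0.24828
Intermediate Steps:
Y(k) = 11*k (Y(k) = k + (2*k)*5 = k + 10*k = 11*k)
H = 9/22 (H = 9/((11*2)) = 9/22 ≈ 0.40909)
-1296*(H/(-8) - 21/23)/5033 = -1296*((9/22)/(-8) - 21/23)/5033 = -1296*((9/22)*(-⅛) - 21*1/23)*(1/5033) = -1296*(-9/176 - 21/23)*(1/5033) = -1296*(-3903/4048)*(1/5033) = (316143/253)*(1/5033) = 316143/1273349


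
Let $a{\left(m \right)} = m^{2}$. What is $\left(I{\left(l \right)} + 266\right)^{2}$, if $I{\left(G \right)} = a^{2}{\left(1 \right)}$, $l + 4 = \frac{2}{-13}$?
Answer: $71289$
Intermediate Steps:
$l = - \frac{54}{13}$ ($l = -4 + \frac{2}{-13} = -4 + 2 \left(- \frac{1}{13}\right) = -4 - \frac{2}{13} = - \frac{54}{13} \approx -4.1538$)
$I{\left(G \right)} = 1$ ($I{\left(G \right)} = \left(1^{2}\right)^{2} = 1^{2} = 1$)
$\left(I{\left(l \right)} + 266\right)^{2} = \left(1 + 266\right)^{2} = 267^{2} = 71289$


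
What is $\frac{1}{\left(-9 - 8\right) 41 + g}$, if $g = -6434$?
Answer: $- \frac{1}{7131} \approx -0.00014023$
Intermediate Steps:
$\frac{1}{\left(-9 - 8\right) 41 + g} = \frac{1}{\left(-9 - 8\right) 41 - 6434} = \frac{1}{\left(-17\right) 41 - 6434} = \frac{1}{-697 - 6434} = \frac{1}{-7131} = - \frac{1}{7131}$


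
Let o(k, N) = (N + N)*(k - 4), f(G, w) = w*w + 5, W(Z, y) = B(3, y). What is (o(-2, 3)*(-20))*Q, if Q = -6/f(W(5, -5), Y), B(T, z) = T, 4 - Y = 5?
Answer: -720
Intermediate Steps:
Y = -1 (Y = 4 - 1*5 = 4 - 5 = -1)
W(Z, y) = 3
f(G, w) = 5 + w² (f(G, w) = w² + 5 = 5 + w²)
o(k, N) = 2*N*(-4 + k) (o(k, N) = (2*N)*(-4 + k) = 2*N*(-4 + k))
Q = -1 (Q = -6/(5 + (-1)²) = -6/(5 + 1) = -6/6 = -6*⅙ = -1)
(o(-2, 3)*(-20))*Q = ((2*3*(-4 - 2))*(-20))*(-1) = ((2*3*(-6))*(-20))*(-1) = -36*(-20)*(-1) = 720*(-1) = -720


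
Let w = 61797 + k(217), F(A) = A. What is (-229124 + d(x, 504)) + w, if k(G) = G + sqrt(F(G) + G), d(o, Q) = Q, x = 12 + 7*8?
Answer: -166606 + sqrt(434) ≈ -1.6659e+5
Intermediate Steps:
x = 68 (x = 12 + 56 = 68)
k(G) = G + sqrt(2)*sqrt(G) (k(G) = G + sqrt(G + G) = G + sqrt(2*G) = G + sqrt(2)*sqrt(G))
w = 62014 + sqrt(434) (w = 61797 + (217 + sqrt(2)*sqrt(217)) = 61797 + (217 + sqrt(434)) = 62014 + sqrt(434) ≈ 62035.)
(-229124 + d(x, 504)) + w = (-229124 + 504) + (62014 + sqrt(434)) = -228620 + (62014 + sqrt(434)) = -166606 + sqrt(434)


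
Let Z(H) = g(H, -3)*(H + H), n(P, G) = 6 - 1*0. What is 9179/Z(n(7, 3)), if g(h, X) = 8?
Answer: 9179/96 ≈ 95.615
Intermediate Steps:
n(P, G) = 6 (n(P, G) = 6 + 0 = 6)
Z(H) = 16*H (Z(H) = 8*(H + H) = 8*(2*H) = 16*H)
9179/Z(n(7, 3)) = 9179/((16*6)) = 9179/96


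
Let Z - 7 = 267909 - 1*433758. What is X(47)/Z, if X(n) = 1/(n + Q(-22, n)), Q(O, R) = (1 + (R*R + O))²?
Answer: -1/793950498222 ≈ -1.2595e-12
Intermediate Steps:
Q(O, R) = (1 + O + R²)² (Q(O, R) = (1 + (R² + O))² = (1 + (O + R²))² = (1 + O + R²)²)
X(n) = 1/(n + (-21 + n²)²) (X(n) = 1/(n + (1 - 22 + n²)²) = 1/(n + (-21 + n²)²))
Z = -165842 (Z = 7 + (267909 - 1*433758) = 7 + (267909 - 433758) = 7 - 165849 = -165842)
X(47)/Z = 1/((47 + (-21 + 47²)²)*(-165842)) = -1/165842/(47 + (-21 + 2209)²) = -1/165842/(47 + 2188²) = -1/165842/(47 + 4787344) = -1/165842/4787391 = (1/4787391)*(-1/165842) = -1/793950498222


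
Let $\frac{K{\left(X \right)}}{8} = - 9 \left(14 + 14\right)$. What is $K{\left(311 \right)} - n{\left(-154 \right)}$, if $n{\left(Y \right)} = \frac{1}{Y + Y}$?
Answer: $- \frac{620927}{308} \approx -2016.0$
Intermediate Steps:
$n{\left(Y \right)} = \frac{1}{2 Y}$
$K{\left(X \right)} = -2016$ ($K{\left(X \right)} = 8 \left(- 9 \left(14 + 14\right)\right) = 8 \left(\left(-9\right) 28\right) = 8 \left(-252\right) = -2016$)
$K{\left(311 \right)} - n{\left(-154 \right)} = -2016 - \frac{1}{2 \left(-154\right)} = -2016 - \frac{1}{2} \left(- \frac{1}{154}\right) = -2016 - - \frac{1}{308} = -2016 + \frac{1}{308} = - \frac{620927}{308}$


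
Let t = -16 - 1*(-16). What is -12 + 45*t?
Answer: -12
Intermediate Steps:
t = 0 (t = -16 + 16 = 0)
-12 + 45*t = -12 + 45*0 = -12 + 0 = -12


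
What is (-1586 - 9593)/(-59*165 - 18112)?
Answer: 11179/27847 ≈ 0.40144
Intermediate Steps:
(-1586 - 9593)/(-59*165 - 18112) = -11179/(-9735 - 18112) = -11179/(-27847) = -11179*(-1/27847) = 11179/27847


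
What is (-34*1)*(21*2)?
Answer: -1428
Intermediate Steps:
(-34*1)*(21*2) = -34*42 = -1428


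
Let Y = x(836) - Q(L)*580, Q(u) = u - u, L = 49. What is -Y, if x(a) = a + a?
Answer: -1672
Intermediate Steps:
Q(u) = 0
x(a) = 2*a
Y = 1672 (Y = 2*836 - 0*580 = 1672 - 1*0 = 1672 + 0 = 1672)
-Y = -1*1672 = -1672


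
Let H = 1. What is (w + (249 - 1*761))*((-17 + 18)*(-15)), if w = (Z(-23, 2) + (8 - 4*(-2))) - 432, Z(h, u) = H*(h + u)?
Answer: 14235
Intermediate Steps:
Z(h, u) = h + u (Z(h, u) = 1*(h + u) = h + u)
w = -437 (w = ((-23 + 2) + (8 - 4*(-2))) - 432 = (-21 + (8 + 8)) - 432 = (-21 + 16) - 432 = -5 - 432 = -437)
(w + (249 - 1*761))*((-17 + 18)*(-15)) = (-437 + (249 - 1*761))*((-17 + 18)*(-15)) = (-437 + (249 - 761))*(1*(-15)) = (-437 - 512)*(-15) = -949*(-15) = 14235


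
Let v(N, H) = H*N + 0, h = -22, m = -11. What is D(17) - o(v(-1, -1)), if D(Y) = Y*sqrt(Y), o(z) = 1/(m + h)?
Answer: 1/33 + 17*sqrt(17) ≈ 70.123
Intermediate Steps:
v(N, H) = H*N
o(z) = -1/33 (o(z) = 1/(-11 - 22) = 1/(-33) = -1/33)
D(Y) = Y**(3/2)
D(17) - o(v(-1, -1)) = 17**(3/2) - 1*(-1/33) = 17*sqrt(17) + 1/33 = 1/33 + 17*sqrt(17)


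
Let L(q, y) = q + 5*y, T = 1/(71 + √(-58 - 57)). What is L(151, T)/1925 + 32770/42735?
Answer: 931269721/1101708300 - I*√115/1985060 ≈ 0.8453 - 5.4023e-6*I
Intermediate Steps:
T = 1/(71 + I*√115) (T = 1/(71 + √(-115)) = 1/(71 + I*√115) ≈ 0.01377 - 0.0020799*I)
L(151, T)/1925 + 32770/42735 = (151 + 5*(71/5156 - I*√115/5156))/1925 + 32770/42735 = (151 + (355/5156 - 5*I*√115/5156))*(1/1925) + 32770*(1/42735) = (778911/5156 - 5*I*√115/5156)*(1/1925) + 6554/8547 = (111273/1417900 - I*√115/1985060) + 6554/8547 = 931269721/1101708300 - I*√115/1985060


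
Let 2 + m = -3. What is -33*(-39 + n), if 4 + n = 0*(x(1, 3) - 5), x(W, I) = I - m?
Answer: 1419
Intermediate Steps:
m = -5 (m = -2 - 3 = -5)
x(W, I) = 5 + I (x(W, I) = I - 1*(-5) = I + 5 = 5 + I)
n = -4 (n = -4 + 0*((5 + 3) - 5) = -4 + 0*(8 - 5) = -4 + 0*3 = -4 + 0 = -4)
-33*(-39 + n) = -33*(-39 - 4) = -33*(-43) = 1419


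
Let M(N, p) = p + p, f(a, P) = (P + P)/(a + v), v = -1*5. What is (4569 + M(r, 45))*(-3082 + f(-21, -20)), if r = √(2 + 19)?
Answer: -186574314/13 ≈ -1.4352e+7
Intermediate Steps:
v = -5
f(a, P) = 2*P/(-5 + a) (f(a, P) = (P + P)/(a - 5) = (2*P)/(-5 + a) = 2*P/(-5 + a))
r = √21 ≈ 4.5826
M(N, p) = 2*p
(4569 + M(r, 45))*(-3082 + f(-21, -20)) = (4569 + 2*45)*(-3082 + 2*(-20)/(-5 - 21)) = (4569 + 90)*(-3082 + 2*(-20)/(-26)) = 4659*(-3082 + 2*(-20)*(-1/26)) = 4659*(-3082 + 20/13) = 4659*(-40046/13) = -186574314/13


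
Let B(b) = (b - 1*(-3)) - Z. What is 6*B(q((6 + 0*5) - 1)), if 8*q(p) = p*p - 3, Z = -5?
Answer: 129/2 ≈ 64.500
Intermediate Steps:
q(p) = -3/8 + p²/8 (q(p) = (p*p - 3)/8 = (p² - 3)/8 = (-3 + p²)/8 = -3/8 + p²/8)
B(b) = 8 + b (B(b) = (b - 1*(-3)) - 1*(-5) = (b + 3) + 5 = (3 + b) + 5 = 8 + b)
6*B(q((6 + 0*5) - 1)) = 6*(8 + (-3/8 + ((6 + 0*5) - 1)²/8)) = 6*(8 + (-3/8 + ((6 + 0) - 1)²/8)) = 6*(8 + (-3/8 + (6 - 1)²/8)) = 6*(8 + (-3/8 + (⅛)*5²)) = 6*(8 + (-3/8 + (⅛)*25)) = 6*(8 + (-3/8 + 25/8)) = 6*(8 + 11/4) = 6*(43/4) = 129/2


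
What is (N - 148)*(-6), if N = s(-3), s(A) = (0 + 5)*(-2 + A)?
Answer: 1038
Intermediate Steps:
s(A) = -10 + 5*A (s(A) = 5*(-2 + A) = -10 + 5*A)
N = -25 (N = -10 + 5*(-3) = -10 - 15 = -25)
(N - 148)*(-6) = (-25 - 148)*(-6) = -173*(-6) = 1038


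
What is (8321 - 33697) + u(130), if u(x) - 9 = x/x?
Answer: -25366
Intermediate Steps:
u(x) = 10 (u(x) = 9 + x/x = 9 + 1 = 10)
(8321 - 33697) + u(130) = (8321 - 33697) + 10 = -25376 + 10 = -25366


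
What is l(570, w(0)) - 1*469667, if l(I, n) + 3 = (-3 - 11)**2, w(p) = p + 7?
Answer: -469474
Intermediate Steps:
w(p) = 7 + p
l(I, n) = 193 (l(I, n) = -3 + (-3 - 11)**2 = -3 + (-14)**2 = -3 + 196 = 193)
l(570, w(0)) - 1*469667 = 193 - 1*469667 = 193 - 469667 = -469474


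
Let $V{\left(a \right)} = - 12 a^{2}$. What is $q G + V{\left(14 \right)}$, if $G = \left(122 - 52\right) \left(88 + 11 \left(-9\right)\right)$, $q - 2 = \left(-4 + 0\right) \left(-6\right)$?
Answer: $-22372$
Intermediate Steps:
$q = 26$ ($q = 2 + \left(-4 + 0\right) \left(-6\right) = 2 - -24 = 2 + 24 = 26$)
$G = -770$ ($G = 70 \left(88 - 99\right) = 70 \left(-11\right) = -770$)
$q G + V{\left(14 \right)} = 26 \left(-770\right) - 12 \cdot 14^{2} = -20020 - 2352 = -22372$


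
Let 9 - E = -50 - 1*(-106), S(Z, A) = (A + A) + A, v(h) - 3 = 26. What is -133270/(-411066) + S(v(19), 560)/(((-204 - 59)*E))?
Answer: 1168970675/2540593413 ≈ 0.46012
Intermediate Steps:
v(h) = 29 (v(h) = 3 + 26 = 29)
S(Z, A) = 3*A (S(Z, A) = 2*A + A = 3*A)
E = -47 (E = 9 - (-50 - 1*(-106)) = 9 - (-50 + 106) = 9 - 1*56 = 9 - 56 = -47)
-133270/(-411066) + S(v(19), 560)/(((-204 - 59)*E)) = -133270/(-411066) + (3*560)/(((-204 - 59)*(-47))) = -133270*(-1/411066) + 1680/((-263*(-47))) = 66635/205533 + 1680/12361 = 1168970675/2540593413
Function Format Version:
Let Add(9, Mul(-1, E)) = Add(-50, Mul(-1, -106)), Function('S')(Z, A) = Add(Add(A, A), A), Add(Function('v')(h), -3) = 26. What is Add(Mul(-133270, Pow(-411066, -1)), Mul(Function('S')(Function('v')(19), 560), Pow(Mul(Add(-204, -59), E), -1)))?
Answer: Rational(1168970675, 2540593413) ≈ 0.46012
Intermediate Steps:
Function('v')(h) = 29 (Function('v')(h) = Add(3, 26) = 29)
Function('S')(Z, A) = Mul(3, A) (Function('S')(Z, A) = Add(Mul(2, A), A) = Mul(3, A))
E = -47 (E = Add(9, Mul(-1, Add(-50, Mul(-1, -106)))) = Add(9, Mul(-1, Add(-50, 106))) = Add(9, Mul(-1, 56)) = Add(9, -56) = -47)
Add(Mul(-133270, Pow(-411066, -1)), Mul(Function('S')(Function('v')(19), 560), Pow(Mul(Add(-204, -59), E), -1))) = Add(Mul(-133270, Pow(-411066, -1)), Mul(Mul(3, 560), Pow(Mul(Add(-204, -59), -47), -1))) = Add(Mul(-133270, Rational(-1, 411066)), Mul(1680, Pow(Mul(-263, -47), -1))) = Add(Rational(66635, 205533), Mul(1680, Pow(12361, -1))) = Add(Rational(66635, 205533), Mul(1680, Rational(1, 12361))) = Add(Rational(66635, 205533), Rational(1680, 12361)) = Rational(1168970675, 2540593413)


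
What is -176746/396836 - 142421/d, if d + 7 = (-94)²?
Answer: -29039135195/1751832522 ≈ -16.576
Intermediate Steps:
d = 8829 (d = -7 + (-94)² = -7 + 8836 = 8829)
-176746/396836 - 142421/d = -176746/396836 - 142421/8829 = -176746*1/396836 - 142421*1/8829 = -88373/198418 - 142421/8829 = -29039135195/1751832522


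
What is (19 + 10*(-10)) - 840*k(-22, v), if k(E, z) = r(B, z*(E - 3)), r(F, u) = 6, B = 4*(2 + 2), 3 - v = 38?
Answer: -5121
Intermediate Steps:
v = -35 (v = 3 - 1*38 = 3 - 38 = -35)
B = 16 (B = 4*4 = 16)
k(E, z) = 6
(19 + 10*(-10)) - 840*k(-22, v) = (19 + 10*(-10)) - 840*6 = (19 - 100) - 5040 = -81 - 5040 = -5121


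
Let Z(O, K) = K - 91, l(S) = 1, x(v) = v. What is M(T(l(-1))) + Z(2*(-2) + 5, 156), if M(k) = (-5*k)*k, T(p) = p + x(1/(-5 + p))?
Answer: 995/16 ≈ 62.188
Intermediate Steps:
T(p) = p + 1/(-5 + p)
Z(O, K) = -91 + K
M(k) = -5*k**2
M(T(l(-1))) + Z(2*(-2) + 5, 156) = -5*(1 + 1*(-5 + 1))**2/(-5 + 1)**2 + (-91 + 156) = -5*(1 + 1*(-4))**2/16 + 65 = -5*(1 - 4)**2/16 + 65 = -5*(-1/4*(-3))**2 + 65 = -5*(3/4)**2 + 65 = -5*9/16 + 65 = -45/16 + 65 = 995/16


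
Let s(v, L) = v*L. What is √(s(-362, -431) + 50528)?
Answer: 45*√102 ≈ 454.48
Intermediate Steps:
s(v, L) = L*v
√(s(-362, -431) + 50528) = √(-431*(-362) + 50528) = √(156022 + 50528) = √206550 = 45*√102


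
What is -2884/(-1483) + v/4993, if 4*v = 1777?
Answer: 60234539/29618476 ≈ 2.0337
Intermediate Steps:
v = 1777/4 (v = (1/4)*1777 = 1777/4 ≈ 444.25)
-2884/(-1483) + v/4993 = -2884/(-1483) + (1777/4)/4993 = -2884*(-1/1483) + (1777/4)*(1/4993) = 2884/1483 + 1777/19972 = 60234539/29618476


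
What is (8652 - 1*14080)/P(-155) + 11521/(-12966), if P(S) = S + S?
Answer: 33403969/2009730 ≈ 16.621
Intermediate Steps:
P(S) = 2*S
(8652 - 1*14080)/P(-155) + 11521/(-12966) = (8652 - 1*14080)/((2*(-155))) + 11521/(-12966) = (8652 - 14080)/(-310) + 11521*(-1/12966) = -5428*(-1/310) - 11521/12966 = 2714/155 - 11521/12966 = 33403969/2009730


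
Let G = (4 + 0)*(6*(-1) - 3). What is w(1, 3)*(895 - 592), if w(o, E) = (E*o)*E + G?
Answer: -8181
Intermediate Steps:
G = -36 (G = 4*(-6 - 3) = 4*(-9) = -36)
w(o, E) = -36 + o*E² (w(o, E) = (E*o)*E - 36 = o*E² - 36 = -36 + o*E²)
w(1, 3)*(895 - 592) = (-36 + 1*3²)*(895 - 592) = (-36 + 1*9)*303 = (-36 + 9)*303 = -27*303 = -8181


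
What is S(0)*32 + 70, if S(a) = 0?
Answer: 70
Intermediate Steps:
S(0)*32 + 70 = 0*32 + 70 = 0 + 70 = 70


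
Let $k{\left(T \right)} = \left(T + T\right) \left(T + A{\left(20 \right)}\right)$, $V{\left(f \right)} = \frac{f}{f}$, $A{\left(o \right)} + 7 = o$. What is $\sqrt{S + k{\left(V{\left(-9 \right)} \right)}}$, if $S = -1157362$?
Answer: $i \sqrt{1157334} \approx 1075.8 i$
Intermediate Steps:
$A{\left(o \right)} = -7 + o$
$V{\left(f \right)} = 1$
$k{\left(T \right)} = 2 T \left(13 + T\right)$ ($k{\left(T \right)} = \left(T + T\right) \left(T + \left(-7 + 20\right)\right) = 2 T \left(T + 13\right) = 2 T \left(13 + T\right)$)
$\sqrt{S + k{\left(V{\left(-9 \right)} \right)}} = \sqrt{-1157362 + 2 \cdot 1 \left(13 + 1\right)} = \sqrt{-1157362 + 2 \cdot 1 \cdot 14} = \sqrt{-1157362 + 28} = \sqrt{-1157334} = i \sqrt{1157334}$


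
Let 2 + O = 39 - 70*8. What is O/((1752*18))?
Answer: -523/31536 ≈ -0.016584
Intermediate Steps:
O = -523 (O = -2 + (39 - 70*8) = -2 + (39 - 560) = -2 - 521 = -523)
O/((1752*18)) = -523/(1752*18) = -523/31536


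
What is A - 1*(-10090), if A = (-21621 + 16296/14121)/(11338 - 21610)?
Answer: 487956331975/48350304 ≈ 10092.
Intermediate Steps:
A = 101764615/48350304 (A = (-21621 + 16296*(1/14121))/(-10272) = (-21621 + 5432/4707)*(-1/10272) = -101764615/4707*(-1/10272) = 101764615/48350304 ≈ 2.1047)
A - 1*(-10090) = 101764615/48350304 - 1*(-10090) = 101764615/48350304 + 10090 = 487956331975/48350304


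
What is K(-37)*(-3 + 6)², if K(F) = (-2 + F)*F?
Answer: 12987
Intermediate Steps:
K(F) = F*(-2 + F)
K(-37)*(-3 + 6)² = (-37*(-2 - 37))*(-3 + 6)² = -37*(-39)*3² = 1443*9 = 12987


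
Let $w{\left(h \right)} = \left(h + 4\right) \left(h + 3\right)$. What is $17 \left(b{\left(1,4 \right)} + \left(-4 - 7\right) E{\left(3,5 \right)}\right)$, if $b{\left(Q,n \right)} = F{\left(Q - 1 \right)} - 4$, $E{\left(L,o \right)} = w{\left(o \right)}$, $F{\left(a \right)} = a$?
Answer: $-13532$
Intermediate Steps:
$w{\left(h \right)} = \left(3 + h\right) \left(4 + h\right)$ ($w{\left(h \right)} = \left(4 + h\right) \left(3 + h\right) = \left(3 + h\right) \left(4 + h\right)$)
$E{\left(L,o \right)} = 12 + o^{2} + 7 o$
$b{\left(Q,n \right)} = -5 + Q$ ($b{\left(Q,n \right)} = \left(Q - 1\right) - 4 = \left(-1 + Q\right) - 4 = -5 + Q$)
$17 \left(b{\left(1,4 \right)} + \left(-4 - 7\right) E{\left(3,5 \right)}\right) = 17 \left(\left(-5 + 1\right) + \left(-4 - 7\right) \left(12 + 5^{2} + 7 \cdot 5\right)\right) = 17 \left(-4 + \left(-4 - 7\right) \left(12 + 25 + 35\right)\right) = 17 \left(-4 - 792\right) = 17 \left(-796\right) = -13532$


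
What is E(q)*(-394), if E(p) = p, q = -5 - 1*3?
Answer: 3152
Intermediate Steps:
q = -8 (q = -5 - 3 = -8)
E(q)*(-394) = -8*(-394) = 3152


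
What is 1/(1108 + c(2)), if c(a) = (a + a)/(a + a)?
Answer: 1/1109 ≈ 0.00090171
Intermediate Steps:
c(a) = 1 (c(a) = (2*a)/((2*a)) = (2*a)*(1/(2*a)) = 1)
1/(1108 + c(2)) = 1/(1108 + 1) = 1/1109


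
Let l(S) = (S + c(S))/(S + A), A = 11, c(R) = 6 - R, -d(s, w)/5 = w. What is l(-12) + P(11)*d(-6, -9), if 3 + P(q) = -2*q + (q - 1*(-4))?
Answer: -456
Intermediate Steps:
d(s, w) = -5*w
l(S) = 6/(11 + S) (l(S) = (S + (6 - S))/(S + 11) = 6/(11 + S))
P(q) = 1 - q (P(q) = -3 + (-2*q + (q - 1*(-4))) = -3 + (-2*q + (q + 4)) = -3 + (-2*q + (4 + q)) = -3 + (4 - q) = 1 - q)
l(-12) + P(11)*d(-6, -9) = 6/(11 - 12) + (1 - 1*11)*(-5*(-9)) = 6/(-1) + (1 - 11)*45 = 6*(-1) - 10*45 = -6 - 450 = -456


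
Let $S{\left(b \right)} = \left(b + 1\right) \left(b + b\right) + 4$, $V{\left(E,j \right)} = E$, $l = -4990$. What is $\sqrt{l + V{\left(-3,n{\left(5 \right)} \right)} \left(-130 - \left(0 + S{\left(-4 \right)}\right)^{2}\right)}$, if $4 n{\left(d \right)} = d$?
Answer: $2 i \sqrt{562} \approx 47.413 i$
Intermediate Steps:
$n{\left(d \right)} = \frac{d}{4}$
$S{\left(b \right)} = 4 + 2 b \left(1 + b\right)$ ($S{\left(b \right)} = \left(1 + b\right) 2 b + 4 = 2 b \left(1 + b\right) + 4 = 4 + 2 b \left(1 + b\right)$)
$\sqrt{l + V{\left(-3,n{\left(5 \right)} \right)} \left(-130 - \left(0 + S{\left(-4 \right)}\right)^{2}\right)} = \sqrt{-4990 - 3 \left(-130 - \left(0 + \left(4 + 2 \left(-4\right) + 2 \left(-4\right)^{2}\right)\right)^{2}\right)} = \sqrt{-4990 - 3 \left(-130 - \left(0 + \left(4 - 8 + 2 \cdot 16\right)\right)^{2}\right)} = \sqrt{-4990 - 3 \left(-130 - \left(0 + \left(4 - 8 + 32\right)\right)^{2}\right)} = \sqrt{-4990 - 3 \left(-130 - \left(0 + 28\right)^{2}\right)} = \sqrt{-4990 - 3 \left(-130 - 28^{2}\right)} = \sqrt{-4990 - 3 \left(-130 - 784\right)} = \sqrt{-4990 - -2742} = \sqrt{-4990 + 2742} = \sqrt{-2248} = 2 i \sqrt{562}$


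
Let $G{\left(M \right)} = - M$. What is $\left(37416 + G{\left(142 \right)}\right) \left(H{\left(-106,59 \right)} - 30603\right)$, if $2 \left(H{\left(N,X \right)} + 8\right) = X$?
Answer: $-1139894831$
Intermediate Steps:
$H{\left(N,X \right)} = -8 + \frac{X}{2}$
$\left(37416 + G{\left(142 \right)}\right) \left(H{\left(-106,59 \right)} - 30603\right) = \left(37416 - 142\right) \left(\left(-8 + \frac{1}{2} \cdot 59\right) - 30603\right) = \left(37416 - 142\right) \left(\left(-8 + \frac{59}{2}\right) - 30603\right) = 37274 \left(\frac{43}{2} - 30603\right) = 37274 \left(- \frac{61163}{2}\right) = -1139894831$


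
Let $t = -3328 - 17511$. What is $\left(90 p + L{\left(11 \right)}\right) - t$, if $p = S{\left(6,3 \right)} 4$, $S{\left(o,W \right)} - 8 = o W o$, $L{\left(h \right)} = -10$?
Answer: $62589$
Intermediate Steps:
$S{\left(o,W \right)} = 8 + W o^{2}$ ($S{\left(o,W \right)} = 8 + o W o = 8 + W o o = 8 + W o^{2}$)
$t = -20839$ ($t = -3328 - 17511 = -20839$)
$p = 464$ ($p = \left(8 + 3 \cdot 6^{2}\right) 4 = \left(8 + 3 \cdot 36\right) 4 = \left(8 + 108\right) 4 = 116 \cdot 4 = 464$)
$\left(90 p + L{\left(11 \right)}\right) - t = \left(90 \cdot 464 - 10\right) - -20839 = \left(41760 - 10\right) + 20839 = 41750 + 20839 = 62589$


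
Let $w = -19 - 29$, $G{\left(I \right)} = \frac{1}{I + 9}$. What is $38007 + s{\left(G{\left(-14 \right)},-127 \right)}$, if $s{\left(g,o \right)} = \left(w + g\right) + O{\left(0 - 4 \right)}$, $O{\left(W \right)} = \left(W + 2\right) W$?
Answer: $\frac{189834}{5} \approx 37967.0$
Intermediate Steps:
$G{\left(I \right)} = \frac{1}{9 + I}$
$O{\left(W \right)} = W \left(2 + W\right)$ ($O{\left(W \right)} = \left(2 + W\right) W = W \left(2 + W\right)$)
$w = -48$ ($w = -19 - 29 = -48$)
$s{\left(g,o \right)} = -40 + g$ ($s{\left(g,o \right)} = \left(-48 + g\right) + \left(0 - 4\right) \left(2 + \left(0 - 4\right)\right) = \left(-48 + g\right) - 4 \left(2 - 4\right) = \left(-48 + g\right) - -8 = \left(-48 + g\right) + 8 = -40 + g$)
$38007 + s{\left(G{\left(-14 \right)},-127 \right)} = 38007 - \left(40 - \frac{1}{9 - 14}\right) = 38007 - \left(40 - \frac{1}{-5}\right) = 38007 - \frac{201}{5} = \frac{189834}{5}$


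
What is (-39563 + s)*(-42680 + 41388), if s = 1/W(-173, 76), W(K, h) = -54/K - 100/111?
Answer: 288967738726/5653 ≈ 5.1118e+7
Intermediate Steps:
W(K, h) = -100/111 - 54/K (W(K, h) = -54/K - 100*1/111 = -54/K - 100/111 = -100/111 - 54/K)
s = -19203/11306 (s = 1/(-100/111 - 54/(-173)) = 1/(-100/111 - 54*(-1/173)) = 1/(-100/111 + 54/173) = 1/(-11306/19203) = -19203/11306 ≈ -1.6985)
(-39563 + s)*(-42680 + 41388) = (-39563 - 19203/11306)*(-42680 + 41388) = -447318481/11306*(-1292) = 288967738726/5653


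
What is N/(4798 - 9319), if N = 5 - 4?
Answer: -1/4521 ≈ -0.00022119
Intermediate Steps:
N = 1
N/(4798 - 9319) = 1/(4798 - 9319) = 1/(-4521) = 1*(-1/4521) = -1/4521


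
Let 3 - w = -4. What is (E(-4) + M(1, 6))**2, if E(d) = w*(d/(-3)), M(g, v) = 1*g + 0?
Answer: 961/9 ≈ 106.78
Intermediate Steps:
w = 7 (w = 3 - 1*(-4) = 3 + 4 = 7)
M(g, v) = g (M(g, v) = g + 0 = g)
E(d) = -7*d/3 (E(d) = 7*(d/(-3)) = 7*(d*(-1/3)) = 7*(-d/3) = -7*d/3)
(E(-4) + M(1, 6))**2 = (-7/3*(-4) + 1)**2 = (28/3 + 1)**2 = (31/3)**2 = 961/9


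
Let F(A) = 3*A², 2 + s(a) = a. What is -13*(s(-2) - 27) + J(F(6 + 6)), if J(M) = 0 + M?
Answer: 835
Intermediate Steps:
s(a) = -2 + a
J(M) = M
-13*(s(-2) - 27) + J(F(6 + 6)) = -13*((-2 - 2) - 27) + 3*(6 + 6)² = -13*(-4 - 27) + 3*12² = -13*(-31) + 3*144 = 403 + 432 = 835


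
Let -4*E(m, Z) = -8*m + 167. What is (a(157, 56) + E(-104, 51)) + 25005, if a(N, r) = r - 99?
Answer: 98849/4 ≈ 24712.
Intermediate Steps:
E(m, Z) = -167/4 + 2*m (E(m, Z) = -(-8*m + 167)/4 = -(167 - 8*m)/4 = -167/4 + 2*m)
a(N, r) = -99 + r
(a(157, 56) + E(-104, 51)) + 25005 = ((-99 + 56) + (-167/4 + 2*(-104))) + 25005 = (-43 + (-167/4 - 208)) + 25005 = (-43 - 999/4) + 25005 = -1171/4 + 25005 = 98849/4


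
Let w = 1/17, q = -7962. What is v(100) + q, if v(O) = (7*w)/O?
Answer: -13535393/1700 ≈ -7962.0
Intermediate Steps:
w = 1/17 ≈ 0.058824
v(O) = 7/(17*O) (v(O) = (7*(1/17))/O = 7/(17*O))
v(100) + q = (7/17)/100 - 7962 = (7/17)*(1/100) - 7962 = 7/1700 - 7962 = -13535393/1700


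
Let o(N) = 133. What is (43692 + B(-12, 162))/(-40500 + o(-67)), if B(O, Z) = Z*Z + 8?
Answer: -69944/40367 ≈ -1.7327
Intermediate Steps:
B(O, Z) = 8 + Z² (B(O, Z) = Z² + 8 = 8 + Z²)
(43692 + B(-12, 162))/(-40500 + o(-67)) = (43692 + (8 + 162²))/(-40500 + 133) = (43692 + (8 + 26244))/(-40367) = (43692 + 26252)*(-1/40367) = 69944*(-1/40367) = -69944/40367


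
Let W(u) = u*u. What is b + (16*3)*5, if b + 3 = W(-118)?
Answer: 14161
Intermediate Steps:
W(u) = u**2
b = 13921 (b = -3 + (-118)**2 = -3 + 13924 = 13921)
b + (16*3)*5 = 13921 + (16*3)*5 = 13921 + 48*5 = 13921 + 240 = 14161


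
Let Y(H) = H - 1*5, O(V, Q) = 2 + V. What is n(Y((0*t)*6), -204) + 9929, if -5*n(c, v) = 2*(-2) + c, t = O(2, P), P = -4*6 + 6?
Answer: 49654/5 ≈ 9930.8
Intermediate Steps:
P = -18 (P = -24 + 6 = -18)
t = 4 (t = 2 + 2 = 4)
Y(H) = -5 + H (Y(H) = H - 5 = -5 + H)
n(c, v) = 4/5 - c/5 (n(c, v) = -(2*(-2) + c)/5 = -(-4 + c)/5 = 4/5 - c/5)
n(Y((0*t)*6), -204) + 9929 = (4/5 - (-5 + (0*4)*6)/5) + 9929 = (4/5 - (-5 + 0*6)/5) + 9929 = (4/5 - (-5 + 0)/5) + 9929 = (4/5 - 1/5*(-5)) + 9929 = (4/5 + 1) + 9929 = 9/5 + 9929 = 49654/5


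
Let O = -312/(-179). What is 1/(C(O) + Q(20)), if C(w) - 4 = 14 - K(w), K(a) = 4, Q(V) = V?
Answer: 1/34 ≈ 0.029412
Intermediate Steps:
O = 312/179 (O = -312*(-1/179) = 312/179 ≈ 1.7430)
C(w) = 14 (C(w) = 4 + (14 - 1*4) = 4 + (14 - 4) = 4 + 10 = 14)
1/(C(O) + Q(20)) = 1/(14 + 20) = 1/34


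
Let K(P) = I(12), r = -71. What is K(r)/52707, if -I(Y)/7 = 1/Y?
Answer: -7/632484 ≈ -1.1067e-5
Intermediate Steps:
I(Y) = -7/Y
K(P) = -7/12
K(r)/52707 = -7/12/52707 = -7/12*1/52707 = -7/632484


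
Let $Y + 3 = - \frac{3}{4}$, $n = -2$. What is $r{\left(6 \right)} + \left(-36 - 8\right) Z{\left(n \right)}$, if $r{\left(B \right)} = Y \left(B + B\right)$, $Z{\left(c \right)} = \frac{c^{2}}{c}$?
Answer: $43$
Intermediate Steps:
$Y = - \frac{15}{4}$ ($Y = -3 - \frac{3}{4} = - \frac{15}{4} \approx -3.75$)
$Z{\left(c \right)} = c$
$r{\left(B \right)} = - \frac{15 B}{2}$ ($r{\left(B \right)} = - \frac{15 \left(B + B\right)}{4} = - \frac{15 \cdot 2 B}{4} = - \frac{15 B}{2}$)
$r{\left(6 \right)} + \left(-36 - 8\right) Z{\left(n \right)} = \left(- \frac{15}{2}\right) 6 + \left(-36 - 8\right) \left(-2\right) = -45 + \left(-36 - 8\right) \left(-2\right) = -45 - -88 = -45 + 88 = 43$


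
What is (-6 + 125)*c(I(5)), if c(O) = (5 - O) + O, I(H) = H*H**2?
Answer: 595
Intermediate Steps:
I(H) = H**3
c(O) = 5
(-6 + 125)*c(I(5)) = (-6 + 125)*5 = 119*5 = 595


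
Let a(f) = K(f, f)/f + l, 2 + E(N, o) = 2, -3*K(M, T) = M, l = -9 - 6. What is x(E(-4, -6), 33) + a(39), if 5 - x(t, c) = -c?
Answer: 68/3 ≈ 22.667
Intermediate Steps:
l = -15
K(M, T) = -M/3
E(N, o) = 0 (E(N, o) = -2 + 2 = 0)
x(t, c) = 5 + c (x(t, c) = 5 - (-1)*c = 5 + c)
a(f) = -46/3 (a(f) = (-f/3)/f - 15 = -⅓ - 15 = -46/3)
x(E(-4, -6), 33) + a(39) = (5 + 33) - 46/3 = 38 - 46/3 = 68/3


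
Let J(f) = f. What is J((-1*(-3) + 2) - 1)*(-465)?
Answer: -1860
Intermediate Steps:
J((-1*(-3) + 2) - 1)*(-465) = ((-1*(-3) + 2) - 1)*(-465) = ((3 + 2) - 1)*(-465) = (5 - 1)*(-465) = 4*(-465) = -1860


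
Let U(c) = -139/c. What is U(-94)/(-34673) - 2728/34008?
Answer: -1111999231/13855122762 ≈ -0.080259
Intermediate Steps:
U(-94)/(-34673) - 2728/34008 = -139/(-94)/(-34673) - 2728/34008 = -139*(-1/94)*(-1/34673) - 2728*1/34008 = (139/94)*(-1/34673) - 341/4251 = -139/3259262 - 341/4251 = -1111999231/13855122762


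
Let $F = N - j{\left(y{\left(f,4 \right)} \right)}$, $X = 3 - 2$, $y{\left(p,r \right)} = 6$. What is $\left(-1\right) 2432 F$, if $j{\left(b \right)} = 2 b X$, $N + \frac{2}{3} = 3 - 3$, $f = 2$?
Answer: $\frac{92416}{3} \approx 30805.0$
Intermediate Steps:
$N = - \frac{2}{3}$ ($N = - \frac{2}{3} + \left(3 - 3\right) = - \frac{2}{3} + 0 = - \frac{2}{3} \approx -0.66667$)
$X = 1$ ($X = 3 - 2 = 1$)
$j{\left(b \right)} = 2 b$ ($j{\left(b \right)} = 2 b 1 = 2 b$)
$F = - \frac{38}{3}$ ($F = - \frac{2}{3} - 2 \cdot 6 = - \frac{2}{3} - 12 = - \frac{38}{3} \approx -12.667$)
$\left(-1\right) 2432 F = \left(-1\right) 2432 \left(- \frac{38}{3}\right) = \left(-2432\right) \left(- \frac{38}{3}\right) = \frac{92416}{3}$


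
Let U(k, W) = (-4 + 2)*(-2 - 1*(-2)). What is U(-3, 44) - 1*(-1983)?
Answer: 1983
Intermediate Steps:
U(k, W) = 0 (U(k, W) = -2*(-2 + 2) = -2*0 = 0)
U(-3, 44) - 1*(-1983) = 0 - 1*(-1983) = 0 + 1983 = 1983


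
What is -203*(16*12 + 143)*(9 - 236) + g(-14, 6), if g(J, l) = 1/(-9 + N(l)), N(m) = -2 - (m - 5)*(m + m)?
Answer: 355054104/23 ≈ 1.5437e+7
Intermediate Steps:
N(m) = -2 - 2*m*(-5 + m) (N(m) = -2 - (-5 + m)*2*m = -2 - 2*m*(-5 + m))
g(J, l) = 1/(-11 - 2*l² + 10*l) (g(J, l) = 1/(-9 + (-2 - 2*l² + 10*l)) = 1/(-11 - 2*l² + 10*l))
-203*(16*12 + 143)*(9 - 236) + g(-14, 6) = -203*(16*12 + 143)*(9 - 236) - 1/(11 - 10*6 + 2*6²) = -203*(192 + 143)*(-227) - 1/(11 - 60 + 2*36) = -68005*(-227) - 1/(11 - 60 + 72) = -203*(-76045) - 1/23 = 15437135 - 1*1/23 = 15437135 - 1/23 = 355054104/23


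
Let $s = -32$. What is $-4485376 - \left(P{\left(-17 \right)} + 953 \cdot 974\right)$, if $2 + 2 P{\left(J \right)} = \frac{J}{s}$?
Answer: $- \frac{346470225}{64} \approx -5.4136 \cdot 10^{6}$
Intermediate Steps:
$P{\left(J \right)} = -1 - \frac{J}{64}$ ($P{\left(J \right)} = -1 + \frac{J \frac{1}{-32}}{2} = -1 + \frac{J \left(- \frac{1}{32}\right)}{2} = -1 + \frac{\left(- \frac{1}{32}\right) J}{2} = -1 - \frac{J}{64}$)
$-4485376 - \left(P{\left(-17 \right)} + 953 \cdot 974\right) = -4485376 - \left(\left(-1 - - \frac{17}{64}\right) + 953 \cdot 974\right) = -4485376 - \left(\left(-1 + \frac{17}{64}\right) + 928222\right) = -4485376 - \left(- \frac{47}{64} + 928222\right) = -4485376 - \frac{59406161}{64} = - \frac{346470225}{64}$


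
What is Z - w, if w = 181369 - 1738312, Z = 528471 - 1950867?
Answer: 134547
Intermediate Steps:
Z = -1422396
w = -1556943
Z - w = -1422396 - 1*(-1556943) = -1422396 + 1556943 = 134547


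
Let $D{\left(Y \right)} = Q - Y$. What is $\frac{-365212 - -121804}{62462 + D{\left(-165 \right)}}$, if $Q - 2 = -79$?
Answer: $- \frac{40568}{10425} \approx -3.8914$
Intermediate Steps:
$Q = -77$ ($Q = 2 - 79 = -77$)
$D{\left(Y \right)} = -77 - Y$
$\frac{-365212 - -121804}{62462 + D{\left(-165 \right)}} = \frac{-365212 - -121804}{62462 - -88} = \frac{-365212 + 121804}{62462 + \left(-77 + 165\right)} = - \frac{243408}{62462 + 88} = - \frac{243408}{62550} = \left(-243408\right) \frac{1}{62550} = - \frac{40568}{10425}$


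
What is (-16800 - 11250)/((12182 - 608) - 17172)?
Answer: 4675/933 ≈ 5.0107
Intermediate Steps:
(-16800 - 11250)/((12182 - 608) - 17172) = -28050/(11574 - 17172) = -28050/(-5598) = -28050*(-1/5598) = 4675/933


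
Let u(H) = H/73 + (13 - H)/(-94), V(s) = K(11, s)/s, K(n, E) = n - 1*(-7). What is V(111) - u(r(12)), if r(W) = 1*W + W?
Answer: -72011/253894 ≈ -0.28363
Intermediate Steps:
K(n, E) = 7 + n (K(n, E) = n + 7 = 7 + n)
r(W) = 2*W (r(W) = W + W = 2*W)
V(s) = 18/s (V(s) = (7 + 11)/s = 18/s)
u(H) = -13/94 + 167*H/6862 (u(H) = H*(1/73) + (13 - H)*(-1/94) = H/73 + (-13/94 + H/94) = -13/94 + 167*H/6862)
V(111) - u(r(12)) = 18/111 - (-13/94 + 167*(2*12)/6862) = 18*(1/111) - (-13/94 + (167/6862)*24) = 6/37 - (-13/94 + 2004/3431) = 6/37 - 1*3059/6862 = 6/37 - 3059/6862 = -72011/253894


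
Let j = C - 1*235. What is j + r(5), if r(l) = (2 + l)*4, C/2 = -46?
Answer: -299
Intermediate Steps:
C = -92 (C = 2*(-46) = -92)
r(l) = 8 + 4*l
j = -327 (j = -92 - 1*235 = -92 - 235 = -327)
j + r(5) = -327 + (8 + 4*5) = -327 + (8 + 20) = -327 + 28 = -299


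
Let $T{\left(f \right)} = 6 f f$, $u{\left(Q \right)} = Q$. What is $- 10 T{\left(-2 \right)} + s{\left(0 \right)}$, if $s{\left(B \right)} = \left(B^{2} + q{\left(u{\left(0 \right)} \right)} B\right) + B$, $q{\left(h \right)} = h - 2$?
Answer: $-240$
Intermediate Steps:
$q{\left(h \right)} = -2 + h$
$T{\left(f \right)} = 6 f^{2}$
$s{\left(B \right)} = B^{2} - B$ ($s{\left(B \right)} = \left(B^{2} + \left(-2 + 0\right) B\right) + B = \left(B^{2} - 2 B\right) + B = B^{2} - B$)
$- 10 T{\left(-2 \right)} + s{\left(0 \right)} = - 10 \cdot 6 \left(-2\right)^{2} + 0 \left(-1 + 0\right) = - 10 \cdot 6 \cdot 4 + 0 \left(-1\right) = \left(-10\right) 24 + 0 = -240 + 0 = -240$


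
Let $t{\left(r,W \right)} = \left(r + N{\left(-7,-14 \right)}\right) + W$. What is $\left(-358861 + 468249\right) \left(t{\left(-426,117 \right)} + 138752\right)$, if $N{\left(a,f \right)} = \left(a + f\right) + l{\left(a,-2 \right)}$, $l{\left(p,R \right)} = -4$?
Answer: $15141268184$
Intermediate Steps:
$N{\left(a,f \right)} = -4 + a + f$ ($N{\left(a,f \right)} = \left(a + f\right) - 4 = -4 + a + f$)
$t{\left(r,W \right)} = -25 + W + r$ ($t{\left(r,W \right)} = \left(r - 25\right) + W = \left(-25 + r\right) + W = -25 + W + r$)
$\left(-358861 + 468249\right) \left(t{\left(-426,117 \right)} + 138752\right) = \left(-358861 + 468249\right) \left(\left(-25 + 117 - 426\right) + 138752\right) = 109388 \left(-334 + 138752\right) = 109388 \cdot 138418 = 15141268184$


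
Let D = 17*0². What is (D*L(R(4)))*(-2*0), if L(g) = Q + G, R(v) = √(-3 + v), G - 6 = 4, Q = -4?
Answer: 0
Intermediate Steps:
G = 10 (G = 6 + 4 = 10)
L(g) = 6 (L(g) = -4 + 10 = 6)
D = 0 (D = 17*0 = 0)
(D*L(R(4)))*(-2*0) = (0*6)*(-2*0) = 0*0 = 0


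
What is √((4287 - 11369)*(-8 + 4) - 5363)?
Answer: √22965 ≈ 151.54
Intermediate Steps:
√((4287 - 11369)*(-8 + 4) - 5363) = √(-7082*(-4) - 5363) = √(28328 - 5363) = √22965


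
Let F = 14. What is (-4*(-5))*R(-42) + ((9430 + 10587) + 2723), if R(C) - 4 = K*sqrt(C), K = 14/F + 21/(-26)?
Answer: 22820 + 50*I*sqrt(42)/13 ≈ 22820.0 + 24.926*I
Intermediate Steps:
K = 5/26 (K = 14/14 + 21/(-26) = 14*(1/14) + 21*(-1/26) = 1 - 21/26 = 5/26 ≈ 0.19231)
R(C) = 4 + 5*sqrt(C)/26
(-4*(-5))*R(-42) + ((9430 + 10587) + 2723) = (-4*(-5))*(4 + 5*sqrt(-42)/26) + ((9430 + 10587) + 2723) = 20*(4 + 5*(I*sqrt(42))/26) + (20017 + 2723) = 20*(4 + 5*I*sqrt(42)/26) + 22740 = (80 + 50*I*sqrt(42)/13) + 22740 = 22820 + 50*I*sqrt(42)/13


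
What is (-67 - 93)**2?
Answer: 25600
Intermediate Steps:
(-67 - 93)**2 = (-160)**2 = 25600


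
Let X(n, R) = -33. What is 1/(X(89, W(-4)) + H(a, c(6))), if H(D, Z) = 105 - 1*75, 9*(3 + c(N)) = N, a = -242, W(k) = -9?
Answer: -⅓ ≈ -0.33333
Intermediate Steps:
c(N) = -3 + N/9
H(D, Z) = 30 (H(D, Z) = 105 - 75 = 30)
1/(X(89, W(-4)) + H(a, c(6))) = 1/(-33 + 30) = 1/(-3) = -⅓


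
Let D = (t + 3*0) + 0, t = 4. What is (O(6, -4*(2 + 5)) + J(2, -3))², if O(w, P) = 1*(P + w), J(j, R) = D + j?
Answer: 256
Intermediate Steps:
D = 4 (D = (4 + 3*0) + 0 = (4 + 0) + 0 = 4 + 0 = 4)
J(j, R) = 4 + j
O(w, P) = P + w
(O(6, -4*(2 + 5)) + J(2, -3))² = ((-4*(2 + 5) + 6) + (4 + 2))² = ((-4*7 + 6) + 6)² = ((-28 + 6) + 6)² = (-22 + 6)² = (-16)² = 256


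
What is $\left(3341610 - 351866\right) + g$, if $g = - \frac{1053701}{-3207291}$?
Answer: $\frac{9588980077205}{3207291} \approx 2.9897 \cdot 10^{6}$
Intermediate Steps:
$g = \frac{1053701}{3207291}$ ($g = \left(-1053701\right) \left(- \frac{1}{3207291}\right) = \frac{1053701}{3207291} \approx 0.32853$)
$\left(3341610 - 351866\right) + g = \left(3341610 - 351866\right) + \frac{1053701}{3207291} = 2989744 + \frac{1053701}{3207291} = \frac{9588980077205}{3207291}$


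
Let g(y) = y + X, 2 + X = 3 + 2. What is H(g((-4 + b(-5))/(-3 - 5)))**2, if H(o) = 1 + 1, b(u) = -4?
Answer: 4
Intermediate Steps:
X = 3 (X = -2 + (3 + 2) = -2 + 5 = 3)
g(y) = 3 + y (g(y) = y + 3 = 3 + y)
H(o) = 2
H(g((-4 + b(-5))/(-3 - 5)))**2 = 2**2 = 4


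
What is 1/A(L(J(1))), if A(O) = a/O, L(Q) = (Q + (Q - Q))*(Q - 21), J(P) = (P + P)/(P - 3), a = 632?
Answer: 11/316 ≈ 0.034810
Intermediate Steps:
J(P) = 2*P/(-3 + P) (J(P) = (2*P)/(-3 + P) = 2*P/(-3 + P))
L(Q) = Q*(-21 + Q) (L(Q) = (Q + 0)*(-21 + Q) = Q*(-21 + Q))
A(O) = 632/O
1/A(L(J(1))) = 1/(632/(((2*1/(-3 + 1))*(-21 + 2*1/(-3 + 1))))) = 1/(632/(((2*1/(-2))*(-21 + 2*1/(-2))))) = 1/(632/(((2*1*(-½))*(-21 + 2*1*(-½))))) = 1/(632/((-(-21 - 1)))) = 1/(632/((-1*(-22)))) = 1/(632/22) = 1/(632*(1/22)) = 1/(316/11) = 11/316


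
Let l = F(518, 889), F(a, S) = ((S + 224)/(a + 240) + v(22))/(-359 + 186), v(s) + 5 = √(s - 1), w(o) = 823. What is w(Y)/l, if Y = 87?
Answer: -288910625914/4899515 - 81805847756*√21/4899515 ≈ -1.3548e+5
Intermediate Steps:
v(s) = -5 + √(-1 + s) (v(s) = -5 + √(s - 1) = -5 + √(-1 + s))
F(a, S) = 5/173 - √21/173 - (224 + S)/(173*(240 + a)) (F(a, S) = ((S + 224)/(a + 240) + (-5 + √(-1 + 22)))/(-359 + 186) = ((224 + S)/(240 + a) + (-5 + √21))/(-173) = ((224 + S)/(240 + a) + (-5 + √21))*(-1/173) = (-5 + √21 + (224 + S)/(240 + a))*(-1/173) = 5/173 - √21/173 - (224 + S)/(173*(240 + a)))
l = 2677/131134 - √21/173 (l = (976 - 1*889 - 240*√21 + 518*(5 - √21))/(173*(240 + 518)) = (1/173)*(976 - 889 - 240*√21 + (2590 - 518*√21))/758 = (1/173)*(1/758)*(2677 - 758*√21) = 2677/131134 - √21/173 ≈ -0.0060746)
w(Y)/l = 823/(2677/131134 - √21/173)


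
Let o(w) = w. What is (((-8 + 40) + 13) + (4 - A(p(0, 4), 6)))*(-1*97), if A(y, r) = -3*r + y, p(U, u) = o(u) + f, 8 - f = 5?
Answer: -5820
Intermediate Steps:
f = 3 (f = 8 - 1*5 = 8 - 5 = 3)
p(U, u) = 3 + u (p(U, u) = u + 3 = 3 + u)
A(y, r) = y - 3*r
(((-8 + 40) + 13) + (4 - A(p(0, 4), 6)))*(-1*97) = (((-8 + 40) + 13) + (4 - ((3 + 4) - 3*6)))*(-1*97) = ((32 + 13) + (4 - (7 - 18)))*(-97) = (45 + (4 - 1*(-11)))*(-97) = (45 + (4 + 11))*(-97) = (45 + 15)*(-97) = 60*(-97) = -5820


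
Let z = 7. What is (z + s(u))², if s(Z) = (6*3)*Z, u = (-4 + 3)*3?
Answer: 2209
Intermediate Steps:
u = -3 (u = -1*3 = -3)
s(Z) = 18*Z
(z + s(u))² = (7 + 18*(-3))² = (7 - 54)² = (-47)² = 2209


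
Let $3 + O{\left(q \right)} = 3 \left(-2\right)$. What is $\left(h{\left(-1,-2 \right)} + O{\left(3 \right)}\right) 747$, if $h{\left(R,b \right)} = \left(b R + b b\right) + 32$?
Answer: $21663$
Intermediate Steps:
$h{\left(R,b \right)} = 32 + b^{2} + R b$ ($h{\left(R,b \right)} = \left(R b + b^{2}\right) + 32 = \left(b^{2} + R b\right) + 32 = 32 + b^{2} + R b$)
$O{\left(q \right)} = -9$ ($O{\left(q \right)} = -3 + 3 \left(-2\right) = -3 - 6 = -9$)
$\left(h{\left(-1,-2 \right)} + O{\left(3 \right)}\right) 747 = \left(\left(32 + \left(-2\right)^{2} - -2\right) - 9\right) 747 = \left(\left(32 + 4 + 2\right) - 9\right) 747 = \left(38 - 9\right) 747 = 29 \cdot 747 = 21663$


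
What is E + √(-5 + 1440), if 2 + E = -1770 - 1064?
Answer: -2836 + √1435 ≈ -2798.1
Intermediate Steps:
E = -2836 (E = -2 + (-1770 - 1064) = -2 - 2834 = -2836)
E + √(-5 + 1440) = -2836 + √(-5 + 1440) = -2836 + √1435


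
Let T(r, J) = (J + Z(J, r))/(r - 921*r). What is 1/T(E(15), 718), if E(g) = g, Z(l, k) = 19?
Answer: -13800/737 ≈ -18.725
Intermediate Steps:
T(r, J) = -(19 + J)/(920*r) (T(r, J) = (J + 19)/(r - 921*r) = (19 + J)/((-920*r)) = (19 + J)*(-1/(920*r)) = -(19 + J)/(920*r))
1/T(E(15), 718) = 1/((1/920)*(-19 - 1*718)/15) = 1/((1/920)*(1/15)*(-19 - 718)) = 1/((1/920)*(1/15)*(-737)) = 1/(-737/13800) = -13800/737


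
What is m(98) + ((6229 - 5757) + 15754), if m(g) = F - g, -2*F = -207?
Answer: 32463/2 ≈ 16232.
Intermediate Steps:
F = 207/2 (F = -½*(-207) = 207/2 ≈ 103.50)
m(g) = 207/2 - g
m(98) + ((6229 - 5757) + 15754) = (207/2 - 1*98) + ((6229 - 5757) + 15754) = (207/2 - 98) + (472 + 15754) = 11/2 + 16226 = 32463/2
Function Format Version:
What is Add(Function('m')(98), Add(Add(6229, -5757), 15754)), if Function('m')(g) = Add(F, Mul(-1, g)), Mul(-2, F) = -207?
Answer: Rational(32463, 2) ≈ 16232.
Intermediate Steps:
F = Rational(207, 2) (F = Mul(Rational(-1, 2), -207) = Rational(207, 2) ≈ 103.50)
Function('m')(g) = Add(Rational(207, 2), Mul(-1, g))
Add(Function('m')(98), Add(Add(6229, -5757), 15754)) = Add(Add(Rational(207, 2), Mul(-1, 98)), Add(Add(6229, -5757), 15754)) = Add(Add(Rational(207, 2), -98), Add(472, 15754)) = Add(Rational(11, 2), 16226) = Rational(32463, 2)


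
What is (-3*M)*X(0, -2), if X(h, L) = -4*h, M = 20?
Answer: 0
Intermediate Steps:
(-3*M)*X(0, -2) = (-3*20)*(-4*0) = -60*0 = 0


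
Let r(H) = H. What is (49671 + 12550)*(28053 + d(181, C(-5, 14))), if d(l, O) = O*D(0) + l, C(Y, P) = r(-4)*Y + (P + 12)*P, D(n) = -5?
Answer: 1637283394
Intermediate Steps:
C(Y, P) = -4*Y + P*(12 + P) (C(Y, P) = -4*Y + (P + 12)*P = -4*Y + (12 + P)*P = -4*Y + P*(12 + P))
d(l, O) = l - 5*O (d(l, O) = O*(-5) + l = -5*O + l = l - 5*O)
(49671 + 12550)*(28053 + d(181, C(-5, 14))) = (49671 + 12550)*(28053 + (181 - 5*(14² - 4*(-5) + 12*14))) = 62221*(28053 + (181 - 5*(196 + 20 + 168))) = 62221*(28053 + (181 - 5*384)) = 62221*(28053 + (181 - 1920)) = 62221*(28053 - 1739) = 62221*26314 = 1637283394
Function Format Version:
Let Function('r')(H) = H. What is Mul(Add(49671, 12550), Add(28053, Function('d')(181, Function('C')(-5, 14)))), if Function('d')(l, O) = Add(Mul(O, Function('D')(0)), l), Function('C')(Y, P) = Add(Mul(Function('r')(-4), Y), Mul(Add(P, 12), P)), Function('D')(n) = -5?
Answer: 1637283394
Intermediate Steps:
Function('C')(Y, P) = Add(Mul(-4, Y), Mul(P, Add(12, P))) (Function('C')(Y, P) = Add(Mul(-4, Y), Mul(Add(P, 12), P)) = Add(Mul(-4, Y), Mul(Add(12, P), P)) = Add(Mul(-4, Y), Mul(P, Add(12, P))))
Function('d')(l, O) = Add(l, Mul(-5, O)) (Function('d')(l, O) = Add(Mul(O, -5), l) = Add(Mul(-5, O), l) = Add(l, Mul(-5, O)))
Mul(Add(49671, 12550), Add(28053, Function('d')(181, Function('C')(-5, 14)))) = Mul(Add(49671, 12550), Add(28053, Add(181, Mul(-5, Add(Pow(14, 2), Mul(-4, -5), Mul(12, 14)))))) = Mul(62221, Add(28053, Add(181, Mul(-5, Add(196, 20, 168))))) = Mul(62221, Add(28053, Add(181, Mul(-5, 384)))) = Mul(62221, Add(28053, Add(181, -1920))) = Mul(62221, Add(28053, -1739)) = Mul(62221, 26314) = 1637283394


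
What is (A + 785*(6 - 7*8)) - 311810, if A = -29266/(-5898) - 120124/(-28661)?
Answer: -29671270074251/84521289 ≈ -3.5105e+5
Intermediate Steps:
A = 773642089/84521289 (A = -29266*(-1/5898) - 120124*(-1/28661) = 14633/2949 + 120124/28661 = 773642089/84521289 ≈ 9.1532)
(A + 785*(6 - 7*8)) - 311810 = (773642089/84521289 + 785*(6 - 7*8)) - 311810 = (773642089/84521289 + 785*(6 - 56)) - 311810 = (773642089/84521289 + 785*(-50)) - 311810 = (773642089/84521289 - 39250) - 311810 = -3316686951161/84521289 - 311810 = -29671270074251/84521289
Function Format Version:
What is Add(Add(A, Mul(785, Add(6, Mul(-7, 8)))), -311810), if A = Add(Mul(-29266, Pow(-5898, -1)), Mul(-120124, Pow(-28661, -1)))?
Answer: Rational(-29671270074251, 84521289) ≈ -3.5105e+5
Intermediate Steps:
A = Rational(773642089, 84521289) (A = Add(Mul(-29266, Rational(-1, 5898)), Mul(-120124, Rational(-1, 28661))) = Add(Rational(14633, 2949), Rational(120124, 28661)) = Rational(773642089, 84521289) ≈ 9.1532)
Add(Add(A, Mul(785, Add(6, Mul(-7, 8)))), -311810) = Add(Add(Rational(773642089, 84521289), Mul(785, Add(6, Mul(-7, 8)))), -311810) = Add(Add(Rational(773642089, 84521289), Mul(785, Add(6, -56))), -311810) = Add(Add(Rational(773642089, 84521289), Mul(785, -50)), -311810) = Add(Add(Rational(773642089, 84521289), -39250), -311810) = Add(Rational(-3316686951161, 84521289), -311810) = Rational(-29671270074251, 84521289)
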